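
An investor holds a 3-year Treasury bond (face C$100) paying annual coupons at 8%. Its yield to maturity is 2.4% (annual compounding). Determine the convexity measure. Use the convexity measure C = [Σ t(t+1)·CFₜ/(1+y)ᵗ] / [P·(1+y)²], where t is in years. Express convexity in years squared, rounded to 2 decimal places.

With y = 0.024:
  t   CF        PV=CF/(1+0.024)^t    t·PV        t(t+1)·PV
  1         8.00         7.8125         7.8125          15.6250
  2         8.00         7.6294        15.2588          45.7764
  3       108.00       100.5828       301.7485       1,206.9941
  Σ                    116.0247       324.8198       1,268.3954
P = 116.0247.
Convexity = Σ t(t+1)·PV / [P·(1+y)²] = 1,268.3954 / (116.0247 × 1.048576) = 10.42567.

10.43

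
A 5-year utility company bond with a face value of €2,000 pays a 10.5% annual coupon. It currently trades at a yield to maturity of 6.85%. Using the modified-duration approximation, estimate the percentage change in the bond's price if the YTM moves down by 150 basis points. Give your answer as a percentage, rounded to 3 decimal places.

Periodic yield y = 0.0685. Modified duration first:
  t   CF        PV=CF/(1+0.0685)^t    t·PV
  1       210.00       196.5372       196.5372
  2       210.00       183.9375       367.8750
  3       210.00       172.1455       516.4365
  4       210.00       161.1095       644.4381
  5     2,210.00     1,586.7907     7,933.9534
  Σ                  2,300.5204     9,659.2402
P = 2,300.5204; D_Mac = 4.19872 yrs; D_mod = 4.19872/(1+0.0685) = 3.92955 yrs.
ΔP/P ≈ -D_mod · Δy = -3.92955 × (-0.015) = +0.058943 = +5.8943%.

+5.894%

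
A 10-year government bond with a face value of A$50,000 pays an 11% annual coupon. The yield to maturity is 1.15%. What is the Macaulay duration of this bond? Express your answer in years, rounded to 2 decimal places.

Periodic yield y = 0.0115. Discount each cash flow and weight by its year:
  t   CF        PV=CF/(1+0.0115)^t    t·PV
  1     5,500.00     5,437.4691     5,437.4691
  2     5,500.00     5,375.6491    10,751.2983
  3     5,500.00     5,314.5320    15,943.5961
  4     5,500.00     5,254.1098    21,016.4390
  5     5,500.00     5,194.3745    25,971.8723
  6     5,500.00     5,135.3183    30,811.9098
  7     5,500.00     5,076.9336    35,538.5349
  8     5,500.00     5,019.2126    40,153.7009
  9     5,500.00     4,962.1479    44,659.3312
  10   55,500.00    49,503.2956   495,032.9557
  Σ                 96,273.0424   725,317.1072
Price P = Σ PV = 96,273.0424.
Macaulay duration = Σ(t·PV) / P = 725,317.1072 / 96,273.0424 = 7.53396 years.

7.53 years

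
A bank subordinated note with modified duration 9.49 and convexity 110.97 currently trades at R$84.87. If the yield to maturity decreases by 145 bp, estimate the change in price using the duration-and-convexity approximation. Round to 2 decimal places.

+R$12.67

Duration effect: -D_mod·Δy = -9.49 × (-0.0145) = +0.137605
Convexity effect: ½·C·(Δy)² = 0.5 × 110.97 × (-0.0145)² = +0.01166572125
ΔP/P ≈ +0.137605 + 0.01166572125 = +0.14927072125
ΔP ≈ 84.87 × (+0.14927072125) = +12.6686061124875.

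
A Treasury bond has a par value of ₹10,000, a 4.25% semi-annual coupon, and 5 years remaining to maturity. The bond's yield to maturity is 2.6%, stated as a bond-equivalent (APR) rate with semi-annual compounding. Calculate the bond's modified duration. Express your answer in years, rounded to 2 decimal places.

Periodic yield y = 0.013. First find Macaulay duration:
  t   CF        PV=CF/(1+0.013)^t    t·PV
  1       212.50       209.7730       209.7730
  2       212.50       207.0809       414.1618
  3       212.50       204.4234       613.2702
  4       212.50       201.8000       807.2000
  5       212.50       199.2103       996.0513
  6       212.50       196.6538     1,179.9226
  7       212.50       194.1301     1,358.9105
  8       212.50       191.6388     1,533.1101
  9       212.50       189.1794     1,702.6149
  10   10,212.50     8,975.0653    89,750.6528
  Σ                 10,768.9548    98,565.6672
P = 10,768.9548; Macaulay duration = 98,565.6672 / 10,768.9548 = 9.15276 half-year periods = 4.57638 years.
Modified duration = D_Mac / (1 + y) = 4.57638 / 1.013 = 4.51765 years.

4.52 years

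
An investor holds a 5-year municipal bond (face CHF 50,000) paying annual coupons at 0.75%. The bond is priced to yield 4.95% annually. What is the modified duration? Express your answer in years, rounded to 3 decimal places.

4.685 years

Periodic yield y = 0.0495. First find Macaulay duration:
  t   CF        PV=CF/(1+0.0495)^t    t·PV
  1       375.00       357.3130       357.3130
  2       375.00       340.4602       680.9205
  3       375.00       324.4023       973.2069
  4       375.00       309.1018     1,236.4071
  5    50,375.00    39,564.2415   197,821.2077
  Σ                 40,895.5189   201,069.0552
P = 40,895.5189; Macaulay duration = 201,069.0552 / 40,895.5189 = 4.91665 years.
Modified duration = D_Mac / (1 + y) = 4.91665 / 1.0495 = 4.68476 years.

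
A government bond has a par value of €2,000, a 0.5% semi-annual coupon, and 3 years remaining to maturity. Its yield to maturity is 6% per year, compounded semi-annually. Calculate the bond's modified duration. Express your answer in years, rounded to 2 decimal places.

2.89 years

Periodic yield y = 0.03. First find Macaulay duration:
  t   CF        PV=CF/(1+0.03)^t    t·PV
  1         5.00         4.8544         4.8544
  2         5.00         4.7130         9.4260
  3         5.00         4.5757        13.7271
  4         5.00         4.4424        17.7697
  5         5.00         4.3130        21.5652
  6     2,005.00     1,679.1559    10,074.9356
  Σ                  1,702.0545    10,142.2780
P = 1,702.0545; Macaulay duration = 10,142.2780 / 1,702.0545 = 5.95884 half-year periods = 2.97942 years.
Modified duration = D_Mac / (1 + y) = 2.97942 / 1.03 = 2.89264 years.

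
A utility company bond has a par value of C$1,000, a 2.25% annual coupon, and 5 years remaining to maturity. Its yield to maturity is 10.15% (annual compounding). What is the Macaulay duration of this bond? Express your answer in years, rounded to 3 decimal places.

Periodic yield y = 0.1015. Discount each cash flow and weight by its year:
  t   CF        PV=CF/(1+0.1015)^t    t·PV
  1        22.50        20.4267        20.4267
  2        22.50        18.5444        37.0889
  3        22.50        16.8356        50.5068
  4        22.50        15.2843        61.1371
  5     1,022.50       630.5809     3,152.9045
  Σ                    701.6719     3,322.0639
Price P = Σ PV = 701.6719.
Macaulay duration = Σ(t·PV) / P = 3,322.0639 / 701.6719 = 4.73450 years.

4.734 years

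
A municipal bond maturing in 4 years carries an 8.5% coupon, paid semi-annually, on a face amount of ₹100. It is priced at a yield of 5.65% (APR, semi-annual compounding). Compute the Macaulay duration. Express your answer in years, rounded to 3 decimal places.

3.502 years

Periodic yield y = 0.02825. Discount each cash flow and weight by its period:
  t   CF        PV=CF/(1+0.02825)^t    t·PV
  1         4.25         4.1332         4.1332
  2         4.25         4.0197         8.0394
  3         4.25         3.9092        11.7277
  4         4.25         3.8018        15.2074
  5         4.25         3.6974        18.4870
  6         4.25         3.5958        21.5749
  7         4.25         3.4970        24.4791
  8       104.25        83.4231       667.3848
  Σ                    110.0773       771.0334
Price P = Σ PV = 110.0773.
Macaulay duration = Σ(t·PV) / P = 771.0334 / 110.0773 = 7.00447 half-year periods.
In years: 7.00447 / 2 = 3.50224 years.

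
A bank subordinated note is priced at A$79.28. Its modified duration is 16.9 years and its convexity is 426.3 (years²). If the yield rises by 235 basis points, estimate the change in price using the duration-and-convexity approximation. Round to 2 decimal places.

Duration effect: -D_mod·Δy = -16.9 × (+0.0235) = -0.397150
Convexity effect: ½·C·(Δy)² = 0.5 × 426.3 × (0.0235)² = +0.1177120875
ΔP/P ≈ -0.397150 + 0.1177120875 = -0.2794379125
ΔP ≈ 79.28 × (-0.2794379125) = -22.153837703.

-A$22.15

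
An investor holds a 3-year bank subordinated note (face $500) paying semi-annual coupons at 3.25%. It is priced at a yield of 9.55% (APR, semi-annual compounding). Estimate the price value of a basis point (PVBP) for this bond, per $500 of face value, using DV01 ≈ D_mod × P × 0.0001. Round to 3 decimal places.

$0.115

Periodic yield y = 0.04775.
  t   CF        PV=CF/(1+0.04775)^t    t·PV
  1        8.125         7.7547         7.7547
  2        8.125         7.4013        14.8026
  3        8.125         7.0640        21.1920
  4        8.125         6.7421        26.9682
  5        8.125         6.4348        32.1740
  6      508.125       384.0825     2,304.4951
  Σ                    419.4794     2,407.3867
P = 419.4794; D_Mac = 5.73899 half-year periods = 2.86949 yrs; D_mod = 2.73872 yrs.
DV01 ≈ 2.73872 × 419.4794 × 0.0001 = 0.114884.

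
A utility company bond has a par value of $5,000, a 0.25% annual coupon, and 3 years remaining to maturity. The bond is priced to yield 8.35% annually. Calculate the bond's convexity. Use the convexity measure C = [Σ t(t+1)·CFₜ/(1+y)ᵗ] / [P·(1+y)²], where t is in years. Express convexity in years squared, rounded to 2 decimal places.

10.18

With y = 0.0835:
  t   CF        PV=CF/(1+0.0835)^t    t·PV        t(t+1)·PV
  1        12.50        11.5367        11.5367          23.0734
  2        12.50        10.6476        21.2952          63.8857
  3     5,012.50     3,940.6480    11,821.9439      47,287.7755
  Σ                  3,962.8323    11,854.7758      47,374.7346
P = 3,962.8323.
Convexity = Σ t(t+1)·PV / [P·(1+y)²] = 47,374.7346 / (3,962.8323 × 1.173972) = 10.18318.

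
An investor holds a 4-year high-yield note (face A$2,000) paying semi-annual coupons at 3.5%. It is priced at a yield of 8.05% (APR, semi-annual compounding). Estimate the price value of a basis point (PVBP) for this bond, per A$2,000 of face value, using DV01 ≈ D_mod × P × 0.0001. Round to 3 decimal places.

A$0.609

Periodic yield y = 0.04025.
  t   CF        PV=CF/(1+0.04025)^t    t·PV
  1        35.00        33.6458        33.6458
  2        35.00        32.3439        64.6878
  3        35.00        31.0924        93.2773
  4        35.00        29.8894       119.5576
  5        35.00        28.7329       143.6645
  6        35.00        27.6211       165.7269
  7        35.00        26.5524       185.8669
  8     2,035.00     1,484.0981    11,872.7850
  Σ                  1,693.9761    12,679.2118
P = 1,693.9761; D_Mac = 7.48488 half-year periods = 3.74244 yrs; D_mod = 3.59764 yrs.
DV01 ≈ 3.59764 × 1,693.9761 × 0.0001 = 0.609431.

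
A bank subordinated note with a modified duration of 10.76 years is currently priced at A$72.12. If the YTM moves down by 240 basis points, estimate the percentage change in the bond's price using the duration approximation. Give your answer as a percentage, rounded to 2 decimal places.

+25.82%

Duration approximation: ΔP/P ≈ -D_mod · Δy = -10.76 × (-0.024) = +0.258240.
As a percentage: +25.8240%.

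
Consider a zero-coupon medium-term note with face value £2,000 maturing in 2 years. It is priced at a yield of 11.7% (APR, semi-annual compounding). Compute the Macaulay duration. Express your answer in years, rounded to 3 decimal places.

A zero-coupon bond has a single cash flow at maturity, so its Macaulay duration equals its maturity: 2 years.
(Equivalently: 4 semi-annual periods ÷ 2 = 2 years.)

2.000 years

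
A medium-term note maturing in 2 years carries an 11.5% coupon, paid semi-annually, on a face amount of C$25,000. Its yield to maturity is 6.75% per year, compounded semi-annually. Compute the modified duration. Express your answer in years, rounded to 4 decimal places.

1.7895 years

Periodic yield y = 0.03375. First find Macaulay duration:
  t   CF        PV=CF/(1+0.03375)^t    t·PV
  1     1,437.50     1,390.5683     1,390.5683
  2     1,437.50     1,345.1689     2,690.3377
  3     1,437.50     1,301.2516     3,903.7549
  4    26,437.50    23,150.3891    92,601.5563
  Σ                 27,187.3779   100,586.2173
P = 27,187.3779; Macaulay duration = 100,586.2173 / 27,187.3779 = 3.69974 half-year periods = 1.84987 years.
Modified duration = D_Mac / (1 + y) = 1.84987 / 1.03375 = 1.78947 years.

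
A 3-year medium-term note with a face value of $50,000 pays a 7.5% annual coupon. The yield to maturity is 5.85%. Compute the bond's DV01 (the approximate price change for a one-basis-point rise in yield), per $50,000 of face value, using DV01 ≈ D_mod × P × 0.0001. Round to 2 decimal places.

$13.81

Periodic yield y = 0.0585.
  t   CF        PV=CF/(1+0.0585)^t    t·PV
  1     3,750.00     3,542.7492     3,542.7492
  2     3,750.00     3,346.9525     6,693.9049
  3    53,750.00    45,321.6676   135,965.0029
  Σ                 52,211.3693   146,201.6570
P = 52,211.3693; D_Mac = 2.80019 yrs; D_mod = 2.64543 yrs.
DV01 ≈ 2.64543 × 52,211.3693 × 0.0001 = 13.812155.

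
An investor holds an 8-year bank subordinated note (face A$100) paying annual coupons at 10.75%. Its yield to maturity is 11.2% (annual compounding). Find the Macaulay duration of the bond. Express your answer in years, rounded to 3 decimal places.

Periodic yield y = 0.112. Discount each cash flow and weight by its year:
  t   CF        PV=CF/(1+0.112)^t    t·PV
  1        10.75         9.6673         9.6673
  2        10.75         8.6936        17.3872
  3        10.75         7.8180        23.4539
  4        10.75         7.0306        28.1222
  5        10.75         6.3224        31.6122
  6        10.75         5.6856        34.1139
  7        10.75         5.1130        35.7909
  8       110.75        47.3702       378.9618
  Σ                     97.7007       559.1093
Price P = Σ PV = 97.7007.
Macaulay duration = Σ(t·PV) / P = 559.1093 / 97.7007 = 5.72268 years.

5.723 years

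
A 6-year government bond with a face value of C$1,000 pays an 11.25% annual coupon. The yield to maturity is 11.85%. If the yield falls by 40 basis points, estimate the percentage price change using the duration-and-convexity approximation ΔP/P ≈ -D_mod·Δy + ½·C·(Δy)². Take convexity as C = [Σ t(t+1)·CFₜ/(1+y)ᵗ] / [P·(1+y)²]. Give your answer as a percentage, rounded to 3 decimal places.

With y = 0.1185:
  t   CF        PV=CF/(1+0.1185)^t    t·PV        t(t+1)·PV
  1       112.50       100.5811       100.5811         201.1623
  2       112.50        89.9250       179.8500         539.5501
  3       112.50        80.3979       241.1936         964.7745
  4       112.50        71.8801       287.5203       1,437.6017
  5       112.50        64.2647       321.3236       1,927.9414
  6     1,112.50       568.1776     3,409.0655      23,863.4582
  Σ                    975.2264     4,539.5341      28,934.4881
P = 975.2264; D_Mac = 4.65485 yrs; D_mod = 4.16169 yrs; C = 23.71583.
Duration effect: -4.16169 × (-0.004) = +0.016647
Convexity effect: 0.5 × 23.71583 × (-0.004)² = +0.0001897
ΔP/P ≈ +0.016647 + 0.0001897 = +0.016836 = +1.6836%.

+1.684%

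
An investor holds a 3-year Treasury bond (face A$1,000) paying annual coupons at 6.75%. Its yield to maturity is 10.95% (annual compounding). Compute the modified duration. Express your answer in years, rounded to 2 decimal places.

2.53 years

Periodic yield y = 0.1095. First find Macaulay duration:
  t   CF        PV=CF/(1+0.1095)^t    t·PV
  1        67.50        60.8382        60.8382
  2        67.50        54.8339       109.6678
  3     1,067.50       781.6025     2,344.8076
  Σ                    897.2747     2,515.3137
P = 897.2747; Macaulay duration = 2,515.3137 / 897.2747 = 2.80328 years.
Modified duration = D_Mac / (1 + y) = 2.80328 / 1.1095 = 2.52662 years.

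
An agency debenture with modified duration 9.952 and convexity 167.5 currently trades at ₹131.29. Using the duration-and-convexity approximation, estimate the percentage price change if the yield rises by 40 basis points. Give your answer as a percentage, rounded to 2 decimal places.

Duration effect: -D_mod·Δy = -9.952 × (+0.004) = -0.039808
Convexity effect: ½·C·(Δy)² = 0.5 × 167.5 × (0.004)² = +0.0013400
ΔP/P ≈ -0.039808 + 0.0013400 = -0.038468
= -3.8468%.

-3.85%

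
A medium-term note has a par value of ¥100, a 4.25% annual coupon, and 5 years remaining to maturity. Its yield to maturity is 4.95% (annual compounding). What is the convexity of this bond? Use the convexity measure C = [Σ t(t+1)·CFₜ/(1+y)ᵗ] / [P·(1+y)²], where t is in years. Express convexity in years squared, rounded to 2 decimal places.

With y = 0.0495:
  t   CF        PV=CF/(1+0.0495)^t    t·PV        t(t+1)·PV
  1         4.25         4.0495         4.0495           8.0991
  2         4.25         3.8585         7.7171          23.1513
  3         4.25         3.6766        11.0297          44.1187
  4         4.25         3.5032        14.0126          70.0631
  5       104.25        81.8774       409.3868       2,456.3209
  Σ                     96.9652       446.1958       2,601.7531
P = 96.9652.
Convexity = Σ t(t+1)·PV / [P·(1+y)²] = 2,601.7531 / (96.9652 × 1.101450) = 24.36046.

24.36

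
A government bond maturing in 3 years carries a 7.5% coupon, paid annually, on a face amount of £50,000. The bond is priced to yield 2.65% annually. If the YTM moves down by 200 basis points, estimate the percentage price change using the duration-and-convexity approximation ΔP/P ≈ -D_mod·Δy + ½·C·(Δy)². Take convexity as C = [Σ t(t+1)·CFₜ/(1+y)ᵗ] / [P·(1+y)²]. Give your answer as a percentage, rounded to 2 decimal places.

With y = 0.0265:
  t   CF        PV=CF/(1+0.0265)^t    t·PV        t(t+1)·PV
  1     3,750.00     3,653.1905     3,653.1905       7,306.3809
  2     3,750.00     3,558.8801     7,117.7603      21,353.2808
  3    53,750.00    49,693.7313   149,081.1939     596,324.7757
  Σ                 56,905.8019   159,852.1446     624,984.4374
P = 56,905.8019; D_Mac = 2.80907 yrs; D_mod = 2.73655 yrs; C = 10.42305.
Duration effect: -2.73655 × (-0.02) = +0.054731
Convexity effect: 0.5 × 10.42305 × (-0.02)² = +0.0020846
ΔP/P ≈ +0.054731 + 0.0020846 = +0.056816 = +5.6816%.

+5.68%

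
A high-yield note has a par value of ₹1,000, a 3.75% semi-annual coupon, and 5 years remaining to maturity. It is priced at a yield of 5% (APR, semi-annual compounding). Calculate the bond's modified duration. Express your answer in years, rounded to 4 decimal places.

Periodic yield y = 0.025. First find Macaulay duration:
  t   CF        PV=CF/(1+0.025)^t    t·PV
  1        18.75        18.2927        18.2927
  2        18.75        17.8465        35.6930
  3        18.75        17.4112        52.2337
  4        18.75        16.9866        67.9463
  5        18.75        16.5723        82.8613
  6        18.75        16.1681        97.0084
  7        18.75        15.7737       110.4161
  8        18.75        15.3890       123.1120
  9        18.75        15.0137       135.1229
  10    1,018.75       795.8459     7,958.4587
  Σ                    945.2996     8,681.1452
P = 945.2996; Macaulay duration = 8,681.1452 / 945.2996 = 9.18349 half-year periods = 4.59174 years.
Modified duration = D_Mac / (1 + y) = 4.59174 / 1.025 = 4.47975 years.

4.4797 years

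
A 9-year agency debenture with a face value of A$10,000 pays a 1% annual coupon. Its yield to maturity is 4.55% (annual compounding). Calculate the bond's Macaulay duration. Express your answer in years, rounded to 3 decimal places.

Periodic yield y = 0.0455. Discount each cash flow and weight by its year:
  t   CF        PV=CF/(1+0.0455)^t    t·PV
  1       100.00        95.6480        95.6480
  2       100.00        91.4854       182.9709
  3       100.00        87.5040       262.5120
  4       100.00        83.6958       334.7833
  5       100.00        80.0534       400.2670
  6       100.00        76.5695       459.4170
  7       100.00        73.2372       512.6604
  8       100.00        70.0499       560.3994
  9    10,100.00     6,767.1381    60,904.2429
  Σ                  7,425.3814    63,712.9009
Price P = Σ PV = 7,425.3814.
Macaulay duration = Σ(t·PV) / P = 63,712.9009 / 7,425.3814 = 8.58042 years.

8.580 years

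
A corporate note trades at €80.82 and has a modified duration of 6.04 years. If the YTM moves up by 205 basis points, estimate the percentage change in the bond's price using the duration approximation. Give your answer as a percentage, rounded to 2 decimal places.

Duration approximation: ΔP/P ≈ -D_mod · Δy = -6.04 × (+0.0205) = -0.123820.
As a percentage: -12.3820%.

-12.38%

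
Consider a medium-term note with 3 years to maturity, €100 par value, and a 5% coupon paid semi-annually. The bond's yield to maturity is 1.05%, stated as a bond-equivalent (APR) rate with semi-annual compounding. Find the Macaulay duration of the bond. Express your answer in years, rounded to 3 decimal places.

Periodic yield y = 0.00525. Discount each cash flow and weight by its period:
  t   CF        PV=CF/(1+0.00525)^t    t·PV
  1         2.50         2.4869         2.4869
  2         2.50         2.4740         4.9479
  3         2.50         2.4610         7.3831
  4         2.50         2.4482         9.7927
  5         2.50         2.4354        12.1770
  6       102.50        99.3298       595.9785
  Σ                    111.6353       632.7662
Price P = Σ PV = 111.6353.
Macaulay duration = Σ(t·PV) / P = 632.7662 / 111.6353 = 5.66816 half-year periods.
In years: 5.66816 / 2 = 2.83408 years.

2.834 years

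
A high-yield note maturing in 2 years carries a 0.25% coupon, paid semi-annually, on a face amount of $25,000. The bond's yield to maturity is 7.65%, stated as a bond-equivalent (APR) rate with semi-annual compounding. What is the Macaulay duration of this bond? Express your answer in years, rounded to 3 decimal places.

Periodic yield y = 0.03825. Discount each cash flow and weight by its period:
  t   CF        PV=CF/(1+0.03825)^t    t·PV
  1        31.25        30.0987        30.0987
  2        31.25        28.9899        57.9797
  3        31.25        27.9219        83.7656
  4    25,031.25    21,541.4423    86,165.7693
  Σ                 21,628.4528    86,337.6133
Price P = Σ PV = 21,628.4528.
Macaulay duration = Σ(t·PV) / P = 86,337.6133 / 21,628.4528 = 3.99185 half-year periods.
In years: 3.99185 / 2 = 1.99593 years.

1.996 years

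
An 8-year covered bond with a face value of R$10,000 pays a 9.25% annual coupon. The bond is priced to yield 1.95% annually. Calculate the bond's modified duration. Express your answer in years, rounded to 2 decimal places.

Periodic yield y = 0.0195. First find Macaulay duration:
  t   CF        PV=CF/(1+0.0195)^t    t·PV
  1       925.00       907.3075       907.3075
  2       925.00       889.9534     1,779.9068
  3       925.00       872.9313     2,618.7938
  4       925.00       856.2347     3,424.9387
  5       925.00       839.8575     4,199.2873
  6       925.00       823.7935     4,942.7609
  7       925.00       808.0368     5,656.2574
  8    10,925.00     9,361.0293    74,888.2344
  Σ                 15,359.1439    98,417.4868
P = 15,359.1439; Macaulay duration = 98,417.4868 / 15,359.1439 = 6.40775 years.
Modified duration = D_Mac / (1 + y) = 6.40775 / 1.0195 = 6.28518 years.

6.29 years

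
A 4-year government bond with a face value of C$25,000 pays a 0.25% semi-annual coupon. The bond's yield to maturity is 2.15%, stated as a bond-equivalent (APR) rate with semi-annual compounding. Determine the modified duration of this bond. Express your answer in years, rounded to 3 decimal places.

3.939 years

Periodic yield y = 0.01075. First find Macaulay duration:
  t   CF        PV=CF/(1+0.01075)^t    t·PV
  1        31.25        30.9176        30.9176
  2        31.25        30.5888        61.1776
  3        31.25        30.2635        90.7904
  4        31.25        29.9416       119.7664
  5        31.25        29.6232       148.1158
  6        31.25        29.3081       175.8485
  7        31.25        28.9964       202.9747
  8    25,031.25    22,979.0747   183,832.5979
  Σ                 23,188.7139   184,662.1890
P = 23,188.7139; Macaulay duration = 184,662.1890 / 23,188.7139 = 7.96345 half-year periods = 3.98173 years.
Modified duration = D_Mac / (1 + y) = 3.98173 / 1.01075 = 3.93938 years.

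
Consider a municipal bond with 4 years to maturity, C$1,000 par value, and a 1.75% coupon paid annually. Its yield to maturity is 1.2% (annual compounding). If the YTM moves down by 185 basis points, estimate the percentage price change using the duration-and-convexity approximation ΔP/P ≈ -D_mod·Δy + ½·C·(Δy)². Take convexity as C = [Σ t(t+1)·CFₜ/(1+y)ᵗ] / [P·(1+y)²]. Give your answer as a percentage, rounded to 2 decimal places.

+7.45%

With y = 0.012:
  t   CF        PV=CF/(1+0.012)^t    t·PV        t(t+1)·PV
  1        17.50        17.2925        17.2925          34.5850
  2        17.50        17.0874        34.1749         102.5246
  3        17.50        16.8848        50.6545         202.6179
  4     1,017.50       970.0908     3,880.3630      19,401.8152
  Σ                  1,021.3555     3,982.4849      19,741.5427
P = 1,021.3555; D_Mac = 3.89922 yrs; D_mod = 3.85298 yrs; C = 18.87309.
Duration effect: -3.85298 × (-0.0185) = +0.071280
Convexity effect: 0.5 × 18.87309 × (-0.0185)² = +0.0032297
ΔP/P ≈ +0.071280 + 0.0032297 = +0.074510 = +7.4510%.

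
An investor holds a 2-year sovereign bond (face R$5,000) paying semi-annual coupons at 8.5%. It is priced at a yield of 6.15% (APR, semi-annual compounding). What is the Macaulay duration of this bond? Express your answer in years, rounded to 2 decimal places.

1.88 years

Periodic yield y = 0.03075. Discount each cash flow and weight by its period:
  t   CF        PV=CF/(1+0.03075)^t    t·PV
  1       212.50       206.1606       206.1606
  2       212.50       200.0102       400.0205
  3       212.50       194.0434       582.1302
  4     5,212.50     4,617.7742    18,471.0968
  Σ                  5,217.9884    19,659.4081
Price P = Σ PV = 5,217.9884.
Macaulay duration = Σ(t·PV) / P = 19,659.4081 / 5,217.9884 = 3.76762 half-year periods.
In years: 3.76762 / 2 = 1.88381 years.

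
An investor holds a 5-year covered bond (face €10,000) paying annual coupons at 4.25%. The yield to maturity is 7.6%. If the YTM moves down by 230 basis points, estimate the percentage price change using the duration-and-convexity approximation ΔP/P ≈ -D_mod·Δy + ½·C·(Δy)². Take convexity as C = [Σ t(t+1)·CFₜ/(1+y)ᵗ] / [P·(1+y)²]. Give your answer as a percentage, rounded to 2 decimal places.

With y = 0.076:
  t   CF        PV=CF/(1+0.076)^t    t·PV        t(t+1)·PV
  1       425.00       394.9814       394.9814         789.9628
  2       425.00       367.0831       734.1662       2,202.4986
  3       425.00       341.1553     1,023.4659       4,093.8635
  4       425.00       317.0588     1,268.2353       6,341.1765
  5    10,425.00     7,227.9428    36,139.7140     216,838.2840
  Σ                  8,648.2214    39,560.5628     230,265.7854
P = 8,648.2214; D_Mac = 4.57442 yrs; D_mod = 4.25132 yrs; C = 22.99736.
Duration effect: -4.25132 × (-0.023) = +0.097780
Convexity effect: 0.5 × 22.99736 × (-0.023)² = +0.0060828
ΔP/P ≈ +0.097780 + 0.0060828 = +0.103863 = +10.3863%.

+10.39%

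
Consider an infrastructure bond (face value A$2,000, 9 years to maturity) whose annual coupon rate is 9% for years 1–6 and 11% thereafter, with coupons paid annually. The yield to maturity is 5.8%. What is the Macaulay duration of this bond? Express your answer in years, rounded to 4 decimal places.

Periodic yield y = 0.058. Discount each cash flow and weight by its year:
  t   CF        PV=CF/(1+0.058)^t    t·PV
  1       180.00       170.1323       170.1323
  2       180.00       160.8056       321.6112
  3       180.00       151.9902       455.9705
  4       180.00       143.6580       574.6320
  5       180.00       135.7826       678.9131
  6       180.00       128.3390       770.0337
  7       220.00       148.2597     1,037.8176
  8       220.00       140.1320     1,121.0560
  9     2,220.00     1,336.5400    12,028.8601
  Σ                  2,515.6394    17,159.0267
Price P = Σ PV = 2,515.6394.
Macaulay duration = Σ(t·PV) / P = 17,159.0267 / 2,515.6394 = 6.82094 years.

6.8209 years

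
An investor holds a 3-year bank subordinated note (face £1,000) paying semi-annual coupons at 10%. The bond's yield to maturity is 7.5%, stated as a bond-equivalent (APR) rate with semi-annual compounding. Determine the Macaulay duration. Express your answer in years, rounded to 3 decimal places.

Periodic yield y = 0.0375. Discount each cash flow and weight by its period:
  t   CF        PV=CF/(1+0.0375)^t    t·PV
  1        50.00        48.1928        48.1928
  2        50.00        46.4509        92.9017
  3        50.00        44.7719       134.3158
  4        50.00        43.1537       172.6146
  5        50.00        41.5939       207.9694
  6     1,050.00       841.9003     5,051.4018
  Σ                  1,066.0634     5,707.3961
Price P = Σ PV = 1,066.0634.
Macaulay duration = Σ(t·PV) / P = 5,707.3961 / 1,066.0634 = 5.35371 half-year periods.
In years: 5.35371 / 2 = 2.67686 years.

2.677 years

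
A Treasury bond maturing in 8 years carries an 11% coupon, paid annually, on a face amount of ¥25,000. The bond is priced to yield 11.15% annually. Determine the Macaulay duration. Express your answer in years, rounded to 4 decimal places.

Periodic yield y = 0.1115. Discount each cash flow and weight by its year:
  t   CF        PV=CF/(1+0.1115)^t    t·PV
  1     2,750.00     2,474.1341     2,474.1341
  2     2,750.00     2,225.9416     4,451.8831
  3     2,750.00     2,002.6465     6,007.9395
  4     2,750.00     1,801.7512     7,207.0049
  5     2,750.00     1,621.0087     8,105.0437
  6     2,750.00     1,458.3974     8,750.3846
  7     2,750.00     1,312.0985     9,184.6892
  8    27,750.00    11,912.0704    95,296.5631
  Σ                 24,808.0484   141,477.6422
Price P = Σ PV = 24,808.0484.
Macaulay duration = Σ(t·PV) / P = 141,477.6422 / 24,808.0484 = 5.70289 years.

5.7029 years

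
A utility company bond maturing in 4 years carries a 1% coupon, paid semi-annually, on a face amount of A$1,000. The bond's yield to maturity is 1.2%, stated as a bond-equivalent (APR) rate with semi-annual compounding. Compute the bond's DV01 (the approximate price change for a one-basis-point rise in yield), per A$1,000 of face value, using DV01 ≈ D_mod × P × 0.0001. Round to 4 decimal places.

Periodic yield y = 0.006.
  t   CF        PV=CF/(1+0.006)^t    t·PV
  1         5.00         4.9702         4.9702
  2         5.00         4.9405         9.8811
  3         5.00         4.9111        14.7332
  4         5.00         4.8818        19.5271
  5         5.00         4.8527        24.2633
  6         5.00         4.8237        28.9423
  7         5.00         4.7950        33.5647
  8     1,005.00       958.0369     7,664.2948
  Σ                    992.2118     7,800.1767
P = 992.2118; D_Mac = 7.86140 half-year periods = 3.93070 yrs; D_mod = 3.90726 yrs.
DV01 ≈ 3.90726 × 992.2118 × 0.0001 = 0.387683.

A$0.3877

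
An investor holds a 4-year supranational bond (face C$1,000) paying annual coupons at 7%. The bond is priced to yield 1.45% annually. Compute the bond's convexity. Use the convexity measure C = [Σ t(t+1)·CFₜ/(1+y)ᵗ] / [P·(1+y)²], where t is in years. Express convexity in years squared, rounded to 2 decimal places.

With y = 0.0145:
  t   CF        PV=CF/(1+0.0145)^t    t·PV        t(t+1)·PV
  1        70.00        68.9995        68.9995         137.9990
  2        70.00        68.0133       136.0266         408.0799
  3        70.00        67.0412       201.1236         804.4946
  4     1,070.00     1,010.1261     4,040.5042      20,202.5210
  Σ                  1,214.1801     4,446.6540      21,553.0945
P = 1,214.1801.
Convexity = Σ t(t+1)·PV / [P·(1+y)²] = 21,553.0945 / (1,214.1801 × 1.029210) = 17.24735.

17.25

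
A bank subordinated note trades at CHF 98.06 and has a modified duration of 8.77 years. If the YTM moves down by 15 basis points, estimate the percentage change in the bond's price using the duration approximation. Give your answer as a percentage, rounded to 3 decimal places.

Duration approximation: ΔP/P ≈ -D_mod · Δy = -8.77 × (-0.0015) = +0.013155.
As a percentage: +1.3155%.

+1.316%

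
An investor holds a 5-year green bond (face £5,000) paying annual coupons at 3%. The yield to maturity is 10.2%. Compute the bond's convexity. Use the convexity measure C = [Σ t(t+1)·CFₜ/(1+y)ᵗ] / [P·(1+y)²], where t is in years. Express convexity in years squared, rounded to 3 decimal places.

22.486

With y = 0.102:
  t   CF        PV=CF/(1+0.102)^t    t·PV        t(t+1)·PV
  1       150.00       136.1162       136.1162         272.2323
  2       150.00       123.5174       247.0348         741.1043
  3       150.00       112.0847       336.2542       1,345.0168
  4       150.00       101.7103       406.8411       2,034.2057
  5     5,150.00     3,168.8323    15,844.1615      95,064.9691
  Σ                  3,642.2609    16,970.4078      99,457.5282
P = 3,642.2609.
Convexity = Σ t(t+1)·PV / [P·(1+y)²] = 99,457.5282 / (3,642.2609 × 1.214404) = 22.48555.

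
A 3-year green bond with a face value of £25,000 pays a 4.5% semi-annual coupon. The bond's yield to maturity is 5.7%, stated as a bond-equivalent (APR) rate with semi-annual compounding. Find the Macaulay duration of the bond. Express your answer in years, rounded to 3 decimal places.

2.837 years

Periodic yield y = 0.0285. Discount each cash flow and weight by its period:
  t   CF        PV=CF/(1+0.0285)^t    t·PV
  1       562.50       546.9130       546.9130
  2       562.50       531.7579     1,063.5158
  3       562.50       517.0227     1,551.0682
  4       562.50       502.6959     2,010.7836
  5       562.50       488.7661     2,443.8303
  6    25,562.50    21,596.2104   129,577.2622
  Σ                 24,183.3659   137,193.3730
Price P = Σ PV = 24,183.3659.
Macaulay duration = Σ(t·PV) / P = 137,193.3730 / 24,183.3659 = 5.67305 half-year periods.
In years: 5.67305 / 2 = 2.83652 years.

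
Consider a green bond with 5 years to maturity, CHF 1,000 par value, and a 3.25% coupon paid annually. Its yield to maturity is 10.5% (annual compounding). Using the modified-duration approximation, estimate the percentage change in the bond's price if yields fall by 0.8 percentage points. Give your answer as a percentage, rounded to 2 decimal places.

Periodic yield y = 0.105. Modified duration first:
  t   CF        PV=CF/(1+0.105)^t    t·PV
  1        32.50        29.4118        29.4118
  2        32.50        26.6170        53.2340
  3        32.50        24.0878        72.2633
  4        32.50        21.7989        87.1955
  5     1,032.50       626.7274     3,133.6369
  Σ                    728.6428     3,375.7415
P = 728.6428; D_Mac = 4.63292 yrs; D_mod = 4.63292/(1+0.105) = 4.19269 yrs.
ΔP/P ≈ -D_mod · Δy = -4.19269 × (-0.008) = +0.033541 = +3.3541%.

+3.35%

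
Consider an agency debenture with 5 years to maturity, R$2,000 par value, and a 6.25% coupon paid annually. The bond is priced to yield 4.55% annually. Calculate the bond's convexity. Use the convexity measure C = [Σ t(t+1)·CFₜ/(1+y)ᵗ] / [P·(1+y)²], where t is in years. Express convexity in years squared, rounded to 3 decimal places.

With y = 0.0455:
  t   CF        PV=CF/(1+0.0455)^t    t·PV        t(t+1)·PV
  1       125.00       119.5600       119.5600         239.1200
  2       125.00       114.3568       228.7136         686.1407
  3       125.00       109.3800       328.1400       1,312.5599
  4       125.00       104.6198       418.4792       2,092.3959
  5     2,125.00     1,701.1349     8,505.6744      51,034.0463
  Σ                  2,149.0515     9,600.5671      55,364.2629
P = 2,149.0515.
Convexity = Σ t(t+1)·PV / [P·(1+y)²] = 55,364.2629 / (2,149.0515 × 1.093070) = 23.56865.

23.569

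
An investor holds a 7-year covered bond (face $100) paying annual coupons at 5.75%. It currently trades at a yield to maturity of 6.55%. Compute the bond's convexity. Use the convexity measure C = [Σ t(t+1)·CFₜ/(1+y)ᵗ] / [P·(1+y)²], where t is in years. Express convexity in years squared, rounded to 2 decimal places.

39.39

With y = 0.0655:
  t   CF        PV=CF/(1+0.0655)^t    t·PV        t(t+1)·PV
  1         5.75         5.3965         5.3965          10.7931
  2         5.75         5.0648        10.1296          30.3887
  3         5.75         4.7534        14.2603          57.0412
  4         5.75         4.4612        17.8449          89.2245
  5         5.75         4.1870        20.9349         125.6093
  6         5.75         3.9296        23.5775         165.0427
  7       105.75        67.8276       474.7929       3,798.3434
  Σ                     95.6201       566.9366       4,276.4429
P = 95.6201.
Convexity = Σ t(t+1)·PV / [P·(1+y)²] = 4,276.4429 / (95.6201 × 1.135290) = 39.39368.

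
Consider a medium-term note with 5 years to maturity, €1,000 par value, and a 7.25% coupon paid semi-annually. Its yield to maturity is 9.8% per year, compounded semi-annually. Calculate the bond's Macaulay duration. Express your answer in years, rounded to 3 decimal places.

4.236 years

Periodic yield y = 0.049. Discount each cash flow and weight by its period:
  t   CF        PV=CF/(1+0.049)^t    t·PV
  1        36.25        34.5567        34.5567
  2        36.25        32.9425        65.8851
  3        36.25        31.4038        94.2113
  4        36.25        29.9368       119.7474
  5        36.25        28.5385       142.6923
  6        36.25        27.2054       163.2324
  7        36.25        25.9346       181.5422
  8        36.25        24.7232       197.7853
  9        36.25        23.5683       212.1149
  10    1,036.25       642.2582     6,422.5821
  Σ                    901.0680     7,634.3496
Price P = Σ PV = 901.0680.
Macaulay duration = Σ(t·PV) / P = 7,634.3496 / 901.0680 = 8.47256 half-year periods.
In years: 8.47256 / 2 = 4.23628 years.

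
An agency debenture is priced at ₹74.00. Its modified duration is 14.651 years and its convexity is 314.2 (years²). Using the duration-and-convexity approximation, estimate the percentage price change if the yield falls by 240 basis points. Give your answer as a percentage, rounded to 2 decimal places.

Duration effect: -D_mod·Δy = -14.651 × (-0.024) = +0.351624
Convexity effect: ½·C·(Δy)² = 0.5 × 314.2 × (-0.024)² = +0.0904896
ΔP/P ≈ +0.351624 + 0.0904896 = +0.4421136
= +44.21136%.

+44.21%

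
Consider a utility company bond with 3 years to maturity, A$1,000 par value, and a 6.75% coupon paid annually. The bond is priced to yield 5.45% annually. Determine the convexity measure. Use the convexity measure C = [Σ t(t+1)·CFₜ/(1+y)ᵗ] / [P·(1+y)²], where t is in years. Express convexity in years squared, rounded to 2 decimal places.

With y = 0.0545:
  t   CF        PV=CF/(1+0.0545)^t    t·PV        t(t+1)·PV
  1        67.50        64.0114        64.0114         128.0228
  2        67.50        60.7031       121.4061         364.2184
  3     1,067.50       910.3914     2,731.1741      10,924.6964
  Σ                  1,035.1058     2,916.5916      11,416.9376
P = 1,035.1058.
Convexity = Σ t(t+1)·PV / [P·(1+y)²] = 11,416.9376 / (1,035.1058 × 1.111970) = 9.91909.

9.92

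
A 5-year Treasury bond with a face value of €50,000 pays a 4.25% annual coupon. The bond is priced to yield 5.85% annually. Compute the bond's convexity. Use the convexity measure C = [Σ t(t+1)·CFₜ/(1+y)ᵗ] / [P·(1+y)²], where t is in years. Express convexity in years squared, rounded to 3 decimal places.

23.886

With y = 0.0585:
  t   CF        PV=CF/(1+0.0585)^t    t·PV        t(t+1)·PV
  1     2,125.00     2,007.5579     2,007.5579       4,015.1157
  2     2,125.00     1,896.6064     3,793.2128      11,379.6383
  3     2,125.00     1,791.7869     5,375.3606      21,501.4423
  4     2,125.00     1,692.7604     6,771.0415      33,855.2076
  5    52,125.00    39,227.6016   196,138.0081   1,176,828.0488
  Σ                 46,616.3131   214,085.1809   1,247,579.4528
P = 46,616.3131.
Convexity = Σ t(t+1)·PV / [P·(1+y)²] = 1,247,579.4528 / (46,616.3131 × 1.120422) = 23.88628.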